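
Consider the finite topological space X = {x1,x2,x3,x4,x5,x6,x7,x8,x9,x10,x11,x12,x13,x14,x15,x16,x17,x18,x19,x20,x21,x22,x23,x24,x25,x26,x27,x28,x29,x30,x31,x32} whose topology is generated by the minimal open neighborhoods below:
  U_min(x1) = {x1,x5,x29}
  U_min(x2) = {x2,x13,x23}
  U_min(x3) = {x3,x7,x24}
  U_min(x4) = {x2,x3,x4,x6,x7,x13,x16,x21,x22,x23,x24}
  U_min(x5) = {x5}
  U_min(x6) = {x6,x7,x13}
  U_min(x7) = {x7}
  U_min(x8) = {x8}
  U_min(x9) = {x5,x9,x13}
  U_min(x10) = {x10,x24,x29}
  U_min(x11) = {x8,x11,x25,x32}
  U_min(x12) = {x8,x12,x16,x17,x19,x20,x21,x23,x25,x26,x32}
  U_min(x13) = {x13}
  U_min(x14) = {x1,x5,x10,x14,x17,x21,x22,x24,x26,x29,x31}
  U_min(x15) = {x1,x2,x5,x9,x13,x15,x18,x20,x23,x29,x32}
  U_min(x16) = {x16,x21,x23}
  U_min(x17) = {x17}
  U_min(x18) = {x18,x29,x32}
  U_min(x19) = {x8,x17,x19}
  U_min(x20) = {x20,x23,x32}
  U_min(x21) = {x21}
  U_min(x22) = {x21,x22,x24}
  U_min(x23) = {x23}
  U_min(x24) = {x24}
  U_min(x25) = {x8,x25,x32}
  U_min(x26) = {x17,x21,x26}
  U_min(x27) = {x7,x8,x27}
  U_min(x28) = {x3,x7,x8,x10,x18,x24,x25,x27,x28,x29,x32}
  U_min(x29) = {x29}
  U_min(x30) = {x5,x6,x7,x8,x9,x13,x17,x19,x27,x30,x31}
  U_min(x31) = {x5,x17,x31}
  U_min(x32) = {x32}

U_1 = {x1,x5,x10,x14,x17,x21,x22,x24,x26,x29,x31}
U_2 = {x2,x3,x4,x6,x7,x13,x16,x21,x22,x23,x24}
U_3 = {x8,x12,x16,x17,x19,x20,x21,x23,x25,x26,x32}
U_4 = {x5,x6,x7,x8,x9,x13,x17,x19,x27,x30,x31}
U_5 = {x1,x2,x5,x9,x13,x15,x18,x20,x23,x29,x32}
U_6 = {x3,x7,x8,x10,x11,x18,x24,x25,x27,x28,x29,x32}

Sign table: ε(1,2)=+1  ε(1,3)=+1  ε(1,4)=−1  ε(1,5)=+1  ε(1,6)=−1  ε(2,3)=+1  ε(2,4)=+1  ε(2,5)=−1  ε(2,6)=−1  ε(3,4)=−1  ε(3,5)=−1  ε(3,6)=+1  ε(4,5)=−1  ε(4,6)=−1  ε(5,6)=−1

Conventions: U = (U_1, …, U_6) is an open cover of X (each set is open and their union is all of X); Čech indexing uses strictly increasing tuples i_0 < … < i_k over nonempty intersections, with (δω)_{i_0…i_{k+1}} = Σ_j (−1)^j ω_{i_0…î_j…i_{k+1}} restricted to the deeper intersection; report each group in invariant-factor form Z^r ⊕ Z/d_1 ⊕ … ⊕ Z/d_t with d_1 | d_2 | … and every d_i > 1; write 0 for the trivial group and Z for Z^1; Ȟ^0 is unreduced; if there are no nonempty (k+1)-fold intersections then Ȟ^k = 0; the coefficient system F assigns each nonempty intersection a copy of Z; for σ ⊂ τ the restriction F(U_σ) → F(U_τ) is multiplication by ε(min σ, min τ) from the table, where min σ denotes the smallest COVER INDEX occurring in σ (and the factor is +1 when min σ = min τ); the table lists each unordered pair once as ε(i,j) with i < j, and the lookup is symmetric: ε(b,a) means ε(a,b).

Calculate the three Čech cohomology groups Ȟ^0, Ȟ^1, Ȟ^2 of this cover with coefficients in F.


nonempty intersections:
  U12={x21,x22,x24} U13={x17,x21,x26} U14={x5,x17,x31} U15={x1,x5,x29} U16={x10,x24,x29} U23={x16,x21,x23} U24={x6,x7,x13} U25={x2,x13,x23} U26={x3,x7,x24} U34={x8,x17,x19} U35={x20,x23,x32} U36={x8,x25,x32} U45={x5,x9,x13} U46={x7,x8,x27} U56={x18,x29,x32}
  U123={x21} U126={x24} U134={x17} U145={x5} U156={x29} U235={x23} U245={x13} U246={x7} U346={x8} U356={x32}
C dims 6,15,10; δ0: rk 6, SNF 1^5·2; δ1: rk 9, SNF 1^9
Ȟ^0: (6−6)−0=0 ⇒ 0
Ȟ^1: (15−9)−6=0 plus torsion [2] ⇒ Z/2
Ȟ^2: (10−0)−9=1 ⇒ Z

Ȟ^0(U;F) ≅ 0; Ȟ^1(U;F) ≅ Z/2; Ȟ^2(U;F) ≅ Z


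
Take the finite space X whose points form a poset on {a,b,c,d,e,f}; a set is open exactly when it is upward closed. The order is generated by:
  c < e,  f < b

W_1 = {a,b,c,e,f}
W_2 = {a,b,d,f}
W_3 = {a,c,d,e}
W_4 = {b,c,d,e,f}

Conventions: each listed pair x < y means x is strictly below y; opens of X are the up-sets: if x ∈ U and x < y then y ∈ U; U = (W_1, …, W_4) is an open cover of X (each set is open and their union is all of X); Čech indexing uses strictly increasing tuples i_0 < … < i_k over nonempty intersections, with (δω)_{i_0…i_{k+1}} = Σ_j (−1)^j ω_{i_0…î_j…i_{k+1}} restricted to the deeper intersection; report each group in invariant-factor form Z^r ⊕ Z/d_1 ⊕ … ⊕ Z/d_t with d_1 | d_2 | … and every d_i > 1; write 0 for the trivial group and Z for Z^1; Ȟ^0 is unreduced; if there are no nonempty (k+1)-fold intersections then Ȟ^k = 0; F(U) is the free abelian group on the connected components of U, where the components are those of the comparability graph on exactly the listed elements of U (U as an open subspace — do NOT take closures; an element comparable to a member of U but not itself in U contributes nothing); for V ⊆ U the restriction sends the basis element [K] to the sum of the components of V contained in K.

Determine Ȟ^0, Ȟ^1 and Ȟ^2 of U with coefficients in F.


Ȟ^0 = Z^4; Ȟ^1 = 0; Ȟ^2 = 0

cover nerve:
  W12={a,b,f} W13={a,c,e} W14={b,c,e,f} W23={a,d} W24={b,d,f} W34={c,d,e}
  W123={a} W124={b,f} W134={c,e} W234={d}
components per intersection:
  W1: {a} {b,f} {c,e}
  W2: {a} {b,f} {d}
  W3: {a} {c,e} {d}
  W4: {b,f} {c,e} {d}
  W12: {a} {b,f}
  W13: {a} {c,e}
  W14: {b,f} {c,e}
  W23: {a} {d}
  W24: {b,f} {d}
  W34: {c,e} {d}
  W123: {a}
  W124: {b,f}
  W134: {c,e}
  W234: {d}
C dims 12,12,4; δ0: rk 8, SNF 1^8; δ1: rk 4, SNF 1^4
Ȟ^0: (12−8)−0=4 ⇒ Z^4
Ȟ^1: (12−4)−8=0 ⇒ 0
Ȟ^2: (4−0)−4=0 ⇒ 0


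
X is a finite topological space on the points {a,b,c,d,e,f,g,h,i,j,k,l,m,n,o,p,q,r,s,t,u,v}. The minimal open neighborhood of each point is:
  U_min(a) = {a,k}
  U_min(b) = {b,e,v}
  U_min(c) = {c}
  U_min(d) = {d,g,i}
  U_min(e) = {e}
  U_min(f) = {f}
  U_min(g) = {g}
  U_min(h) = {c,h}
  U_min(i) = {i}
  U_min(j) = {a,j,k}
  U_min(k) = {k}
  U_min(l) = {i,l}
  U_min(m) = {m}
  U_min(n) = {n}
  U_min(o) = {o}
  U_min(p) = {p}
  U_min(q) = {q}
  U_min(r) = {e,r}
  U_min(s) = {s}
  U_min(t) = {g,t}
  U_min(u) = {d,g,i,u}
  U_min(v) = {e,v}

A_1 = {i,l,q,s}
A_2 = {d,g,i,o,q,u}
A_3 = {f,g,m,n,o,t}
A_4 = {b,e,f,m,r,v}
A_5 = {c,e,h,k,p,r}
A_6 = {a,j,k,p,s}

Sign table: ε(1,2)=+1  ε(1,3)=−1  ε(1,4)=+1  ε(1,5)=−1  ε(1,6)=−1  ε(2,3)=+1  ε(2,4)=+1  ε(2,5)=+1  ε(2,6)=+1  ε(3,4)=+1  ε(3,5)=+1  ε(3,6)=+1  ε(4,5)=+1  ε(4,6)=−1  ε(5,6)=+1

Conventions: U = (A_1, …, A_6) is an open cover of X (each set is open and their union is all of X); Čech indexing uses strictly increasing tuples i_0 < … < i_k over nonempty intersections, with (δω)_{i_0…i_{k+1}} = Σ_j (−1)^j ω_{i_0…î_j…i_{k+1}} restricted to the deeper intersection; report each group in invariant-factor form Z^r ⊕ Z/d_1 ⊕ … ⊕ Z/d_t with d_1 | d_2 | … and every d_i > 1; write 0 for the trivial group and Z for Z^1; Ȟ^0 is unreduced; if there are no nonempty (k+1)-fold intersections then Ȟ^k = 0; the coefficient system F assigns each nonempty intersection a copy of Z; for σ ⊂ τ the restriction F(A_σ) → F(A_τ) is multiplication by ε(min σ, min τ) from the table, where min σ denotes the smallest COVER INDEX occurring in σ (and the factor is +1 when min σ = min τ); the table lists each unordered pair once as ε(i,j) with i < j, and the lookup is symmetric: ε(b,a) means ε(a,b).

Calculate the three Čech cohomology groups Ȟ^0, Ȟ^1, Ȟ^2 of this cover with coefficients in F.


intersection data:
  A12={i,q} A16={s} A23={g,o} A34={f,m} A45={e,r} A56={k,p}
C dims 6,6; δ0: rk 6, SNF 1^5·2
Ȟ^0 = (6 − 6) − 0 = 0, so Ȟ^0 ≅ 0
Ȟ^1 = (6 − 0) − 6 = 0 plus torsion [2], so Ȟ^1 ≅ Z/2
Ȟ^2 = (0 − 0) − 0 = 0, so Ȟ^2 ≅ 0

Ȟ^0 = 0, Ȟ^1 = Z/2, Ȟ^2 = 0


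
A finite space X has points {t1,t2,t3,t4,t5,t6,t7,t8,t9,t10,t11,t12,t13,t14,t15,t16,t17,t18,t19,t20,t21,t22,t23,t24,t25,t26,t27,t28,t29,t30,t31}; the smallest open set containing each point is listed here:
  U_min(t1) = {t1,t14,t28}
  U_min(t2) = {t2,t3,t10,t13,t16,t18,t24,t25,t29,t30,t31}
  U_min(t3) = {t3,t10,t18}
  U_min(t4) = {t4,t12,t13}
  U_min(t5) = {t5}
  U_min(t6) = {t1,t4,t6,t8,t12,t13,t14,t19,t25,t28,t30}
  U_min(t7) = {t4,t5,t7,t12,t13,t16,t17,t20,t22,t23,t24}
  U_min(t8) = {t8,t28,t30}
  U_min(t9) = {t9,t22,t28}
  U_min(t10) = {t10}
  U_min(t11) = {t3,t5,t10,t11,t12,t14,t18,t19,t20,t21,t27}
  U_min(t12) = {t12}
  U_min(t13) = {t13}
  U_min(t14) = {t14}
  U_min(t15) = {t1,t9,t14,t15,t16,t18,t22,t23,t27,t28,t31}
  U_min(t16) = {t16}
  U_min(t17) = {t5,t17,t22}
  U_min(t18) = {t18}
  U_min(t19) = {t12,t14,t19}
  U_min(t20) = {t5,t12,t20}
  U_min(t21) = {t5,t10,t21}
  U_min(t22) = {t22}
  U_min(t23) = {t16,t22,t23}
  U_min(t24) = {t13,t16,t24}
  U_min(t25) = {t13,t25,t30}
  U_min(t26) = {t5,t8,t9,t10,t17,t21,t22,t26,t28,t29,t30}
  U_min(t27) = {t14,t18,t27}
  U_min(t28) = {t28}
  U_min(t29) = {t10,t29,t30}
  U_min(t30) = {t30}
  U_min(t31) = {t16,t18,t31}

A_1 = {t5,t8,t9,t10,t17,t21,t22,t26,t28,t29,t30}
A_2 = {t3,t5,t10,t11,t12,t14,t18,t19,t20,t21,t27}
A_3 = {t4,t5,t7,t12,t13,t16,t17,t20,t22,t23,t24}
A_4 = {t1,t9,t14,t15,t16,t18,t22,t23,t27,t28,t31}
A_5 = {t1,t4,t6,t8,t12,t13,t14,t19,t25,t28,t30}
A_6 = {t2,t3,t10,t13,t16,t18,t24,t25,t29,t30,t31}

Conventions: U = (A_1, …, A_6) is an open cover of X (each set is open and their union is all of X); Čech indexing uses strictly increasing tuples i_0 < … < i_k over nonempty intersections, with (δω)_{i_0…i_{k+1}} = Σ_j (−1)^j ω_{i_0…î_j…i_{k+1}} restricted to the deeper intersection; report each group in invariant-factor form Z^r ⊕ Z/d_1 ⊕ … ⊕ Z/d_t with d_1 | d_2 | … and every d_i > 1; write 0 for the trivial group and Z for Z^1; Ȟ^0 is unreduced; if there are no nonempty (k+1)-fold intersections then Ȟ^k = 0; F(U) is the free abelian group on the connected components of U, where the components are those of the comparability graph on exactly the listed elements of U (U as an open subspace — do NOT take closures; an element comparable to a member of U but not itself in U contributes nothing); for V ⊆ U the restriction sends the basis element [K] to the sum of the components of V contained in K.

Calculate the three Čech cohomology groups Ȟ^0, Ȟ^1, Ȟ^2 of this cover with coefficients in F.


nerve simplices:
  A12={t5,t10,t21} A13={t5,t17,t22} A14={t9,t22,t28} A15={t8,t28,t30} A16={t10,t29,t30} A23={t5,t12,t20} A24={t14,t18,t27} A25={t12,t14,t19} A26={t3,t10,t18} A34={t16,t22,t23} A35={t4,t12,t13} A36={t13,t16,t24} A45={t1,t14,t28} A46={t16,t18,t31} A56={t13,t25,t30}
  A123={t5} A126={t10} A134={t22} A145={t28} A156={t30} A235={t12} A245={t14} A246={t18} A346={t16} A356={t13}
components per intersection:
  A1: {t5,t8,t9,t10,t17,t21,t22,t26,t28,t29,t30}
  A2: {t3,t5,t10,t11,t12,t14,t18,t19,t20,t21,t27}
  A3: {t4,t5,t7,t12,t13,t16,t17,t20,t22,t23,t24}
  A4: {t1,t9,t14,t15,t16,t18,t22,t23,t27,t28,t31}
  A5: {t1,t4,t6,t8,t12,t13,t14,t19,t25,t28,t30}
  A6: {t2,t3,t10,t13,t16,t18,t24,t25,t29,t30,t31}
  A12: {t5,t10,t21}
  A13: {t5,t17,t22}
  A14: {t9,t22,t28}
  A15: {t8,t28,t30}
  A16: {t10,t29,t30}
  A23: {t5,t12,t20}
  A24: {t14,t18,t27}
  A25: {t12,t14,t19}
  A26: {t3,t10,t18}
  A34: {t16,t22,t23}
  A35: {t4,t12,t13}
  A36: {t13,t16,t24}
  A45: {t1,t14,t28}
  A46: {t16,t18,t31}
  A56: {t13,t25,t30}
  A123: {t5}
  A126: {t10}
  A134: {t22}
  A145: {t28}
  A156: {t30}
  A235: {t12}
  A245: {t14}
  A246: {t18}
  A346: {t16}
  A356: {t13}
C dims 6,15,10; δ0: rk 5, SNF 1^5; δ1: rk 10, SNF 1^9·2
degree 0: 6−5−0 = 1 → Ȟ^0 ≅ Z
degree 1: 15−10−5 = 0 → Ȟ^1 ≅ 0
degree 2: 10−0−10 = 0 plus torsion [2] → Ȟ^2 ≅ Z/2

Ȟ^0(U;F) ≅ Z, Ȟ^1(U;F) ≅ 0 and Ȟ^2(U;F) ≅ Z/2


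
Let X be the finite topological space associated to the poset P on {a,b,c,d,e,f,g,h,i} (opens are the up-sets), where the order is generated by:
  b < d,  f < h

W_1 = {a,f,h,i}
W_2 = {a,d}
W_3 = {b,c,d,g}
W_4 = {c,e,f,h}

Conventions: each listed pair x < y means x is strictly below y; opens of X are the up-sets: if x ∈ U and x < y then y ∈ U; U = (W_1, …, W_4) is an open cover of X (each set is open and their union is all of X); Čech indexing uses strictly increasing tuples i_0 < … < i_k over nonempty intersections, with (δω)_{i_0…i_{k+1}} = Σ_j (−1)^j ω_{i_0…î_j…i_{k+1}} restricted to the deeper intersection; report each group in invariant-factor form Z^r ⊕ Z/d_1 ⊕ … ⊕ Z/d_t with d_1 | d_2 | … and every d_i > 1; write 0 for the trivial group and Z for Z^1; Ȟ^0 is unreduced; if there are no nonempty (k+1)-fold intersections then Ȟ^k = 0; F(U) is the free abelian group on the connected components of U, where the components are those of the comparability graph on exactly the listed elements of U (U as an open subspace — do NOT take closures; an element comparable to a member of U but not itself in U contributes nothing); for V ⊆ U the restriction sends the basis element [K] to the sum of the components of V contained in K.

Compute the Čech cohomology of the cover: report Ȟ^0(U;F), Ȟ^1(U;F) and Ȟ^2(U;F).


nerve of the cover:
  W12={a} W14={f,h} W23={d} W34={c}
components per intersection:
  W1: {a} {f,h} {i}
  W2: {a} {d}
  W3: {b,d} {c} {g}
  W4: {c} {e} {f,h}
  W12: {a}
  W14: {f,h}
  W23: {d}
  W34: {c}
C dims 11,4; δ0: rk 4, SNF 1^4
Ȟ^0 = (11 − 4) − 0 = 7, so Ȟ^0 ≅ Z^7
Ȟ^1 = (4 − 0) − 4 = 0, so Ȟ^1 ≅ 0
Ȟ^2 = (0 − 0) − 0 = 0, so Ȟ^2 ≅ 0

Ȟ^0(U;F) ≅ Z^7,  Ȟ^1(U;F) ≅ 0,  Ȟ^2(U;F) ≅ 0


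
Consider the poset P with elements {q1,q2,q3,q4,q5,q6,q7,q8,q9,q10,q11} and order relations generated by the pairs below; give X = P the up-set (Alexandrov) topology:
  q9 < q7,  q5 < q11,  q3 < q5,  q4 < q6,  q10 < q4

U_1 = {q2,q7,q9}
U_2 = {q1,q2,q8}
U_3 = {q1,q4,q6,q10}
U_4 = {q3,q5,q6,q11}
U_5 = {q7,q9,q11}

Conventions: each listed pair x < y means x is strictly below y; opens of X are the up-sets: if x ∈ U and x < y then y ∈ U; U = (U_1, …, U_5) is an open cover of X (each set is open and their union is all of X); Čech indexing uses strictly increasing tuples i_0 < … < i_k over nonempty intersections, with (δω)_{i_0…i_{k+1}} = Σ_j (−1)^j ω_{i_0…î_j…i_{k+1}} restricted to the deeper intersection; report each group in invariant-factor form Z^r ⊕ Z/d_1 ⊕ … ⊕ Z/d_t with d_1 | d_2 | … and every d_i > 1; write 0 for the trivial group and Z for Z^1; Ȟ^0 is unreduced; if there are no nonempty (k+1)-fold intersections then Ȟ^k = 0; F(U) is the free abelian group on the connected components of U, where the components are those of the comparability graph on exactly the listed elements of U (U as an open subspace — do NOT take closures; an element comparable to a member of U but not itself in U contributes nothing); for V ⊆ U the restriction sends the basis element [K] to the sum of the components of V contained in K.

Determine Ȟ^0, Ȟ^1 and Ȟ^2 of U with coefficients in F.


nerve of the cover:
  U12={q2} U15={q7,q9} U23={q1} U34={q6} U45={q11}
components per intersection:
  U1: {q2} {q7,q9}
  U2: {q1} {q2} {q8}
  U3: {q1} {q4,q6,q10}
  U4: {q3,q5,q11} {q6}
  U5: {q7,q9} {q11}
  U12: {q2}
  U15: {q7,q9}
  U23: {q1}
  U34: {q6}
  U45: {q11}
C dims 11,5; δ0: rk 5, SNF 1^5
Ȟ^0 = (11 − 5) − 0 = 6, so Ȟ^0 ≅ Z^6
Ȟ^1 = (5 − 0) − 5 = 0, so Ȟ^1 ≅ 0
Ȟ^2 = (0 − 0) − 0 = 0, so Ȟ^2 ≅ 0

Ȟ^0 = Z^6,  Ȟ^1 = 0,  Ȟ^2 = 0


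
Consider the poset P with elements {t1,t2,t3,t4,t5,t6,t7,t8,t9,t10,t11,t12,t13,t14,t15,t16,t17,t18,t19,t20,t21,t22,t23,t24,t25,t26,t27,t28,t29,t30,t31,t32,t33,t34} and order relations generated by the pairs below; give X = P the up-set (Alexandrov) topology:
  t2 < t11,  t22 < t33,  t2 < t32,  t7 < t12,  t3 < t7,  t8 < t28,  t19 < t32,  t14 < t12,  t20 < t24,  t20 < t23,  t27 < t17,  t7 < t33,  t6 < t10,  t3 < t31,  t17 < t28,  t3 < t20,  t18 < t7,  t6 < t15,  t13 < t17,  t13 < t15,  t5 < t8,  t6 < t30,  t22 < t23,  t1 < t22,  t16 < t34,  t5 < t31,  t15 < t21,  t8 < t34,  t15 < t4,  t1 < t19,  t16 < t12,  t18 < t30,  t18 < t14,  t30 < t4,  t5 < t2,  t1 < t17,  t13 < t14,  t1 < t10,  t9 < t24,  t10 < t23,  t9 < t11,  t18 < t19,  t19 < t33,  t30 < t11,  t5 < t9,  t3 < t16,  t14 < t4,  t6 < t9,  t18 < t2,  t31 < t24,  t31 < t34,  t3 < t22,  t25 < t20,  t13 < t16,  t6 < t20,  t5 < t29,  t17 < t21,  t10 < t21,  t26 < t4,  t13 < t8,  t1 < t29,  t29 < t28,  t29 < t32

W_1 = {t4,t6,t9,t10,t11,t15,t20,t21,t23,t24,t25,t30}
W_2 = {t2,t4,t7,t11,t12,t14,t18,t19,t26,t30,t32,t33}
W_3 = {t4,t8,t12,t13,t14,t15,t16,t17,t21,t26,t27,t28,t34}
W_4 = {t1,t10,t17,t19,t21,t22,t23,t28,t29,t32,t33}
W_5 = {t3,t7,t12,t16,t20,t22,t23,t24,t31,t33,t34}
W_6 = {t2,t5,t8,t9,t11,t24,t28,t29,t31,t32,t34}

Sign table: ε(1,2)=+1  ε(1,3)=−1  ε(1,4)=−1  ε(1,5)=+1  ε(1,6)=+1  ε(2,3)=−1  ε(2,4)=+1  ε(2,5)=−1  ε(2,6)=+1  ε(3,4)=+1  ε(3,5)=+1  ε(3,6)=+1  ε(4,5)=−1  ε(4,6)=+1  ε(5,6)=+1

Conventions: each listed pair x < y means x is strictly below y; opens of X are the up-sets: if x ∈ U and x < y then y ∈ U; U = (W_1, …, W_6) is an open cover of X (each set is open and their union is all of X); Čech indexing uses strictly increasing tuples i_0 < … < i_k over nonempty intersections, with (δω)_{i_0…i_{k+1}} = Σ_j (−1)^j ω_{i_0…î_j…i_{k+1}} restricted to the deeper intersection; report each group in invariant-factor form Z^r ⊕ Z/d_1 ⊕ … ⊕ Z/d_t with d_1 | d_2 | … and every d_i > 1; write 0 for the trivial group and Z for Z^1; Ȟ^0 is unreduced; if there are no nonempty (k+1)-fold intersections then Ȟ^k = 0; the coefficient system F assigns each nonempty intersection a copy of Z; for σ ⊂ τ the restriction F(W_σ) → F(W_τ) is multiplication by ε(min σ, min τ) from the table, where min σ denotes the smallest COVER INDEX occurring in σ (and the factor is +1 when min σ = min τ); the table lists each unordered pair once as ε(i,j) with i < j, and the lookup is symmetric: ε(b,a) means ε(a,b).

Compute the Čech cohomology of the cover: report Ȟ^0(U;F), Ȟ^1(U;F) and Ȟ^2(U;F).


nonempty intersections:
  W12={t4,t11,t30} W13={t4,t15,t21} W14={t10,t21,t23} W15={t20,t23,t24} W16={t9,t11,t24} W23={t4,t12,t14,t26} W24={t19,t32,t33} W25={t7,t12,t33} W26={t2,t11,t32} W34={t17,t21,t28} W35={t12,t16,t34} W36={t8,t28,t34} W45={t22,t23,t33} W46={t28,t29,t32} W56={t24,t31,t34}
  W123={t4} W126={t11} W134={t21} W145={t23} W156={t24} W235={t12} W245={t33} W246={t32} W346={t28} W356={t34}
C dims 6,15,10; δ0: rk 6, SNF 1^5·2; δ1: rk 9, SNF 1^9
Ȟ^0: (6−6)−0=0 ⇒ 0
Ȟ^1: (15−9)−6=0 plus torsion [2] ⇒ Z/2
Ȟ^2: (10−0)−9=1 ⇒ Z

Ȟ^0 ≅ 0, Ȟ^1 ≅ Z/2 and Ȟ^2 ≅ Z


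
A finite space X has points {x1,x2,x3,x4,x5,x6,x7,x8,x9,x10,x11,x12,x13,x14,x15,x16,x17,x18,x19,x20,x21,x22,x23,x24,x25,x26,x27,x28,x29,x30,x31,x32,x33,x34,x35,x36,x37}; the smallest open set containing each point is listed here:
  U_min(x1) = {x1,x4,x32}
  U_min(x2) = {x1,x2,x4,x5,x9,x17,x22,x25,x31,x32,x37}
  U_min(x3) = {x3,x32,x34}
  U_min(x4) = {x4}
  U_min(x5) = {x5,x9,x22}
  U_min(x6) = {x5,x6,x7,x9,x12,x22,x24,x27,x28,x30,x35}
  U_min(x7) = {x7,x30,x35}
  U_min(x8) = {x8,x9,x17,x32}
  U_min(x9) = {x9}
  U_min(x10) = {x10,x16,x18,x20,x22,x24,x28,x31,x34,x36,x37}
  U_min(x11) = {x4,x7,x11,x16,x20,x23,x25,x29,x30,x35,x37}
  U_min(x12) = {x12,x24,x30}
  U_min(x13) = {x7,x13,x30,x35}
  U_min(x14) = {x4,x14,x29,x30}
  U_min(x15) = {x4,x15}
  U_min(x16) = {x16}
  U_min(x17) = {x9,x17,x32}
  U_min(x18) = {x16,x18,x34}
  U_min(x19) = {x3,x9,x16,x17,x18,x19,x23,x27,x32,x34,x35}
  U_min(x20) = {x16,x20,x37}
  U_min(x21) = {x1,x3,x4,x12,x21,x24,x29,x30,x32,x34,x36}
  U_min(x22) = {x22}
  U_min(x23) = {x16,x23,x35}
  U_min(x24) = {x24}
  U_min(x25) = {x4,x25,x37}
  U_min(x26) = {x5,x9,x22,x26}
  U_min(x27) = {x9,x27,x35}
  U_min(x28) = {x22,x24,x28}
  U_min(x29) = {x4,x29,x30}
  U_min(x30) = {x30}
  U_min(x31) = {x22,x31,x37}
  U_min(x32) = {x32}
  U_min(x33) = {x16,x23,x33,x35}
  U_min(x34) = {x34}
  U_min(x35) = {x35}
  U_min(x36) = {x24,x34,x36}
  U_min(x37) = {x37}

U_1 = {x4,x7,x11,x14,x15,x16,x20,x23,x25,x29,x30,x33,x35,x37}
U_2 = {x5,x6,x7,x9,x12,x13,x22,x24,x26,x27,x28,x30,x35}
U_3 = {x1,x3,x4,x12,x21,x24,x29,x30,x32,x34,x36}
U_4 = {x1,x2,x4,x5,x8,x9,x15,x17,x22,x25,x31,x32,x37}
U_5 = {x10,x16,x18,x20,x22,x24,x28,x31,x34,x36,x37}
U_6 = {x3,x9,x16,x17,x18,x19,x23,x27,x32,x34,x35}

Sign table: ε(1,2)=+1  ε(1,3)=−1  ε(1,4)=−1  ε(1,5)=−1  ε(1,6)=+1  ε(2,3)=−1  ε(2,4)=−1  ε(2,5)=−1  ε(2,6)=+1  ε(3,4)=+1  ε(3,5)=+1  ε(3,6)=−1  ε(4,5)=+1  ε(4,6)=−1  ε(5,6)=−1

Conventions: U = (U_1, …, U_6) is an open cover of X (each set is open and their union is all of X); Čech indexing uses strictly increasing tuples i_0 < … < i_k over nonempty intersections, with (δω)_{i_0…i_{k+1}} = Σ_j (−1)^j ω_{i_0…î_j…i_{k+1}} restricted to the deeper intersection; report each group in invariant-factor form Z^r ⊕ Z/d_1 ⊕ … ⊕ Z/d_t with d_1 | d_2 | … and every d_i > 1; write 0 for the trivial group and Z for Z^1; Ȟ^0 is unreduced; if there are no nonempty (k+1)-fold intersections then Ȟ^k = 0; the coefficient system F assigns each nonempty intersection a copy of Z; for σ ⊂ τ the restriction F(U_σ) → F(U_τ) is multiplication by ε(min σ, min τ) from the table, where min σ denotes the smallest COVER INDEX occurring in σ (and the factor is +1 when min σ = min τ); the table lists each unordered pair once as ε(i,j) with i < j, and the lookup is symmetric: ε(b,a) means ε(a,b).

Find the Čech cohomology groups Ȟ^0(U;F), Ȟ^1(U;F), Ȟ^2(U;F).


Ȟ^0 ≅ Z, Ȟ^1 ≅ 0, Ȟ^2 ≅ Z/2

intersection data:
  U12={x7,x30,x35} U13={x4,x29,x30} U14={x4,x15,x25,x37} U15={x16,x20,x37} U16={x16,x23,x35} U23={x12,x24,x30} U24={x5,x9,x22} U25={x22,x24,x28} U26={x9,x27,x35} U34={x1,x4,x32} U35={x24,x34,x36} U36={x3,x32,x34} U45={x22,x31,x37} U46={x9,x17,x32} U56={x16,x18,x34}
  U123={x30} U126={x35} U134={x4} U145={x37} U156={x16} U235={x24} U245={x22} U246={x9} U346={x32} U356={x34}
C dims 6,15,10; δ0: rk 5, SNF 1^5; δ1: rk 10, SNF 1^9·2
Ȟ^0 = (6 − 5) − 0 = 1, so Ȟ^0 ≅ Z
Ȟ^1 = (15 − 10) − 5 = 0, so Ȟ^1 ≅ 0
Ȟ^2 = (10 − 0) − 10 = 0 plus torsion [2], so Ȟ^2 ≅ Z/2


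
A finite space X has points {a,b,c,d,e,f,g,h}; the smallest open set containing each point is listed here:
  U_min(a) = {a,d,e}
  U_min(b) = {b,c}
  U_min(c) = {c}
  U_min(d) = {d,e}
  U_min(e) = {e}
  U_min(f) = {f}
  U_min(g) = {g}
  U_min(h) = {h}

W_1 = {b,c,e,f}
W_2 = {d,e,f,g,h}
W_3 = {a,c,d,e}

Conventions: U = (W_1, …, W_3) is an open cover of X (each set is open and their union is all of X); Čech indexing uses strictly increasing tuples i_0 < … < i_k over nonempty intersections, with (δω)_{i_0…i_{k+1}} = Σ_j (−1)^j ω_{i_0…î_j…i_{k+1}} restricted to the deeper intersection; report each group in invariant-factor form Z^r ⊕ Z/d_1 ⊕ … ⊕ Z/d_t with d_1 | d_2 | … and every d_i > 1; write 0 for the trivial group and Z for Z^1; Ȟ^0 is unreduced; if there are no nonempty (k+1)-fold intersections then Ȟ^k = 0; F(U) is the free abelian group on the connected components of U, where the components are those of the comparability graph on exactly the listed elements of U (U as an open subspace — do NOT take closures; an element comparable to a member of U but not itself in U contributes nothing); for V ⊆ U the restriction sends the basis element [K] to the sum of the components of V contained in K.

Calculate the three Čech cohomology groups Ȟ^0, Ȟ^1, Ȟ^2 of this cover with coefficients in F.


nonempty intersections:
  W12={e,f} W13={c,e} W23={d,e}
  W123={e}
components per intersection:
  W1: {b,c} {e} {f}
  W2: {d,e} {f} {g} {h}
  W3: {a,d,e} {c}
  W12: {e} {f}
  W13: {c} {e}
  W23: {d,e}
  W123: {e}
C dims 9,5,1; δ0: rk 4, SNF 1^4; δ1: rk 1, SNF 1^1
Ȟ^0: (9−4)−0=5 ⇒ Z^5
Ȟ^1: (5−1)−4=0 ⇒ 0
Ȟ^2: (1−0)−1=0 ⇒ 0

Ȟ^0 ≅ Z^5,  Ȟ^1 ≅ 0,  Ȟ^2 ≅ 0


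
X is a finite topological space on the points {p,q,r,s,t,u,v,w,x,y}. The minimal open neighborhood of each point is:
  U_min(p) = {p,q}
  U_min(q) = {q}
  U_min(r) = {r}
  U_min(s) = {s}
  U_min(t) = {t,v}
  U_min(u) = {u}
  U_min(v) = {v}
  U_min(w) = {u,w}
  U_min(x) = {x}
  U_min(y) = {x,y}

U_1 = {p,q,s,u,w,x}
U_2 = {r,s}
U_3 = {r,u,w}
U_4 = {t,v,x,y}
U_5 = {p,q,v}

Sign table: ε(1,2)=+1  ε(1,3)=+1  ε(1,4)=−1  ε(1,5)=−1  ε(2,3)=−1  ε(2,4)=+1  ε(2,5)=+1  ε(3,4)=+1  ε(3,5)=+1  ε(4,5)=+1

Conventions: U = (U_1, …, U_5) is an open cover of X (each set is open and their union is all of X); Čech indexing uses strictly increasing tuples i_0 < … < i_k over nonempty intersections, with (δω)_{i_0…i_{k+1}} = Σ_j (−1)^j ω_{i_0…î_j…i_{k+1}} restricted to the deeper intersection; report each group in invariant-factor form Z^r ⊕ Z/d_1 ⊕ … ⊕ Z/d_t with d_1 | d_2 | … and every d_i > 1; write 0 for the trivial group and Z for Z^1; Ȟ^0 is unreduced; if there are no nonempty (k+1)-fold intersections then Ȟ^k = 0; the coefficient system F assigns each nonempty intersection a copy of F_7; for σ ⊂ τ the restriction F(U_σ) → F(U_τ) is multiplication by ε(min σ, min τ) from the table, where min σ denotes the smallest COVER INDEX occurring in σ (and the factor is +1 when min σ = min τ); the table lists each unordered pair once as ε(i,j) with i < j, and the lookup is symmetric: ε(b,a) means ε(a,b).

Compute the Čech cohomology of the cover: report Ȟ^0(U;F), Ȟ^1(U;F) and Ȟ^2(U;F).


Ȟ^0 = 0,  Ȟ^1 = Z/7,  Ȟ^2 = 0

intersection data:
  U12={s} U13={u,w} U14={x} U15={p,q} U23={r} U45={v}
C dims 5,6; δ0: rk_F7 5
Ȟ^0 = (5 − 5) − 0 = 0, so Ȟ^0 ≅ 0
Ȟ^1 = (6 − 0) − 5 = 1, so Ȟ^1 ≅ Z/7
Ȟ^2 = (0 − 0) − 0 = 0, so Ȟ^2 ≅ 0


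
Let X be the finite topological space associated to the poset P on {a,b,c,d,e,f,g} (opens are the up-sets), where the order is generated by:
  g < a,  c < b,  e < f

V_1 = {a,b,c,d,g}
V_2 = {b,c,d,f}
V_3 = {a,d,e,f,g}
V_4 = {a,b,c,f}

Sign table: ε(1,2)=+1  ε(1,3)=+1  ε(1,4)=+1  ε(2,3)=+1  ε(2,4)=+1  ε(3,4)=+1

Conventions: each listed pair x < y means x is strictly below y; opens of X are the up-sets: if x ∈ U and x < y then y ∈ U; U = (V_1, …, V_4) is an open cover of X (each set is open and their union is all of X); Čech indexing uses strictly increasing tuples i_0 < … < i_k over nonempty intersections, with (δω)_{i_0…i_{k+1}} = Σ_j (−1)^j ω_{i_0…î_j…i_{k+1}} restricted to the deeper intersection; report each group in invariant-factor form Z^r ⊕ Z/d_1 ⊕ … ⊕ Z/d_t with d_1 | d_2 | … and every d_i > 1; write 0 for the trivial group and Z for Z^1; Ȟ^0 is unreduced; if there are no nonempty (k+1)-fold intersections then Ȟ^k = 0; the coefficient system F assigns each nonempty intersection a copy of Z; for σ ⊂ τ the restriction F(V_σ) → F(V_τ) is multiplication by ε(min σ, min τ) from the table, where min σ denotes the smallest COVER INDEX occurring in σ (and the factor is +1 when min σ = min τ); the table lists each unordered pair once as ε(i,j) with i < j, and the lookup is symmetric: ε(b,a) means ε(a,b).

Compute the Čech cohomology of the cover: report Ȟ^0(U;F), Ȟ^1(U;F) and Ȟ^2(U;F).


Ȟ^0 ≅ Z,  Ȟ^1 ≅ 0,  Ȟ^2 ≅ Z

nonempty overlaps:
  V12={b,c,d} V13={a,d,g} V14={a,b,c} V23={d,f} V24={b,c,f} V34={a,f}
  V123={d} V124={b,c} V134={a} V234={f}
C dims 4,6,4; δ0: rk 3, SNF 1^3; δ1: rk 3, SNF 1^3
degree 0: 4−3−0 = 1 → Ȟ^0 ≅ Z
degree 1: 6−3−3 = 0 → Ȟ^1 ≅ 0
degree 2: 4−0−3 = 1 → Ȟ^2 ≅ Z


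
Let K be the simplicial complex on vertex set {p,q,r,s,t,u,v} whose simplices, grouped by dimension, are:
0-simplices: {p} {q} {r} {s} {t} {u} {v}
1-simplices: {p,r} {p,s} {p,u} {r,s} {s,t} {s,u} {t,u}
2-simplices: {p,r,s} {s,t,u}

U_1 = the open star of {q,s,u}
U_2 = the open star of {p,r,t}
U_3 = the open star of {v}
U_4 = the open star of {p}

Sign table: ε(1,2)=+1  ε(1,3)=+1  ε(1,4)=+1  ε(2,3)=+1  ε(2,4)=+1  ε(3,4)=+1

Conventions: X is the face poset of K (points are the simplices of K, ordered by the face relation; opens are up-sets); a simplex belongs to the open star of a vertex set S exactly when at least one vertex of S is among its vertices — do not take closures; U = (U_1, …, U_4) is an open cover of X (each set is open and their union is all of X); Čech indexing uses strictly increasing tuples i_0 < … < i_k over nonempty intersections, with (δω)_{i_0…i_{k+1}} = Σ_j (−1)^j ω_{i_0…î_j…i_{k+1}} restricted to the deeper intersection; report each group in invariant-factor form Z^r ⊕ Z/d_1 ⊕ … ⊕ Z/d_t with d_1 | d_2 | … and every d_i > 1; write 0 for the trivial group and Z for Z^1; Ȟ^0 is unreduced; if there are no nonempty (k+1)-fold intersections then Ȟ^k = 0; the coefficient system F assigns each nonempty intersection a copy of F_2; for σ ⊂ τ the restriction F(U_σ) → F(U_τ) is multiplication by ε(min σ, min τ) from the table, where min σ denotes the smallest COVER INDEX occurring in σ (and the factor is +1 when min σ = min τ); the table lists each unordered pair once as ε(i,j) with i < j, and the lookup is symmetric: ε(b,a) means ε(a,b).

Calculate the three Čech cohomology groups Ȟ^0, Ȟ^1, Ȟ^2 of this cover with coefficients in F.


nonempty intersections:
  U1={{q},{s},{u},{p,s},{p,u},{r,s},{s,t},{s,u},{t,u},{p,r,s},{s,t,u}} U2={{p},{r},{t},{p,r},{p,s},{p,u},{r,s},{s,t},{t,u},{p,r,s},{s,t,u}} U3={{v}} U4={{p},{p,r},{p,s},{p,u},{p,r,s}}
  U12={{p,s},{p,u},{r,s},{s,t},{t,u},{p,r,s},{s,t,u}} U14={{p,s},{p,u},{p,r,s}} U24={{p},{p,r},{p,s},{p,u},{p,r,s}}
  U124={{p,s},{p,u},{p,r,s}}
C dims 4,3,1; δ0: rk_F2 2; δ1: rk_F2 1
Ȟ^0: (4−2)−0=2 ⇒ Z/2 ⊕ Z/2
Ȟ^1: (3−1)−2=0 ⇒ 0
Ȟ^2: (1−0)−1=0 ⇒ 0

Ȟ^0 ≅ Z/2 ⊕ Z/2, Ȟ^1 ≅ 0 and Ȟ^2 ≅ 0


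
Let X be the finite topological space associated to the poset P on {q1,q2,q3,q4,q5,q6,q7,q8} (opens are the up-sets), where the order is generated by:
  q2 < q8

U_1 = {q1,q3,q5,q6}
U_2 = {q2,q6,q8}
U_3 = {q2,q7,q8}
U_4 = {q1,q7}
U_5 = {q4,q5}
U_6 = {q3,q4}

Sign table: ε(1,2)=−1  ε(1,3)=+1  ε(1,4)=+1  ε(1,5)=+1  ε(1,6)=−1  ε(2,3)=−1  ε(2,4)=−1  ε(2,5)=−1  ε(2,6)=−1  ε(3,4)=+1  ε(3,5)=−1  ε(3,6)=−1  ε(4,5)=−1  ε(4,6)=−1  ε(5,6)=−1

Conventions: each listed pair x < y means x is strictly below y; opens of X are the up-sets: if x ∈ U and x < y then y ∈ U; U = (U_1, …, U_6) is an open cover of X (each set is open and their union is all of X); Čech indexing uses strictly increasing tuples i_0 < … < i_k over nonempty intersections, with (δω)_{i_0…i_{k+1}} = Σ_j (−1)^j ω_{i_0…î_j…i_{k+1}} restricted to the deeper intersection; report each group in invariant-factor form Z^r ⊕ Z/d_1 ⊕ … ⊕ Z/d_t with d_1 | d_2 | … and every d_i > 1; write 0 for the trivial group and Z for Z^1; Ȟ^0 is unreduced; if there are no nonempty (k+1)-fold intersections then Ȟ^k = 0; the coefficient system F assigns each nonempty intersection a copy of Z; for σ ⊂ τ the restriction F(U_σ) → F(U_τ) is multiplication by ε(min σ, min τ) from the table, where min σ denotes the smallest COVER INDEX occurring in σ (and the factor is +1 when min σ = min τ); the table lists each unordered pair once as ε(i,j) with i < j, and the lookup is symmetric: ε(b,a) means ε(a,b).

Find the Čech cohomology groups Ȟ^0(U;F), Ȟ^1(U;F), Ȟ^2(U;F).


cover nerve:
  U12={q6} U14={q1} U15={q5} U16={q3} U23={q2,q8} U34={q7} U56={q4}
C dims 6,7; δ0: rk 5, SNF 1^5
Ȟ^0: (6−5)−0=1 ⇒ Z
Ȟ^1: (7−0)−5=2 ⇒ Z^2
Ȟ^2: (0−0)−0=0 ⇒ 0

Ȟ^0 = Z, Ȟ^1 = Z^2, Ȟ^2 = 0


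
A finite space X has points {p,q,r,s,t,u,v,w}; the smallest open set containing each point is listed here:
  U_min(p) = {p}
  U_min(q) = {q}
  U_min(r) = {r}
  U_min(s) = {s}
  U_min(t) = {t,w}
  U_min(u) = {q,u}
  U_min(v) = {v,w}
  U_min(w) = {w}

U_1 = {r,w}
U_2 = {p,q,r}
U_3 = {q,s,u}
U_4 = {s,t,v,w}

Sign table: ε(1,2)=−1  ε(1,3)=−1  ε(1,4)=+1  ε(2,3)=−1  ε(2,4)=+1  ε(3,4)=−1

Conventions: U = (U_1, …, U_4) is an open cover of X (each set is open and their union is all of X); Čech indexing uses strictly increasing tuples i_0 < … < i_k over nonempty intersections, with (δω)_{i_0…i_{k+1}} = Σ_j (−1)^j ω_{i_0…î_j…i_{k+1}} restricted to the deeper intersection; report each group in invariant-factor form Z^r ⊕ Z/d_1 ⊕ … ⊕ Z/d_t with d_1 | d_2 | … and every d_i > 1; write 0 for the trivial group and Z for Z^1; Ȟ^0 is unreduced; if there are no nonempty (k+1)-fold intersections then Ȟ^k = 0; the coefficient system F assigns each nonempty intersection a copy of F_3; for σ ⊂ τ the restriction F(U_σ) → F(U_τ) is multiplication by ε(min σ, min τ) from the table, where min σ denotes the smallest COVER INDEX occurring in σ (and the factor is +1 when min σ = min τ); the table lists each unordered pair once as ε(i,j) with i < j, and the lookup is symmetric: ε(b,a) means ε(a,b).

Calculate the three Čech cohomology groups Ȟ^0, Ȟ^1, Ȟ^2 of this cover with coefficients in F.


nerve simplices:
  U12={r} U14={w} U23={q} U34={s}
C dims 4,4; δ0: rk_F3 4
degree 0: 4−4−0 = 0 → Ȟ^0 ≅ 0
degree 1: 4−0−4 = 0 → Ȟ^1 ≅ 0
degree 2: 0−0−0 = 0 → Ȟ^2 ≅ 0

Ȟ^0 = 0, Ȟ^1 = 0, Ȟ^2 = 0


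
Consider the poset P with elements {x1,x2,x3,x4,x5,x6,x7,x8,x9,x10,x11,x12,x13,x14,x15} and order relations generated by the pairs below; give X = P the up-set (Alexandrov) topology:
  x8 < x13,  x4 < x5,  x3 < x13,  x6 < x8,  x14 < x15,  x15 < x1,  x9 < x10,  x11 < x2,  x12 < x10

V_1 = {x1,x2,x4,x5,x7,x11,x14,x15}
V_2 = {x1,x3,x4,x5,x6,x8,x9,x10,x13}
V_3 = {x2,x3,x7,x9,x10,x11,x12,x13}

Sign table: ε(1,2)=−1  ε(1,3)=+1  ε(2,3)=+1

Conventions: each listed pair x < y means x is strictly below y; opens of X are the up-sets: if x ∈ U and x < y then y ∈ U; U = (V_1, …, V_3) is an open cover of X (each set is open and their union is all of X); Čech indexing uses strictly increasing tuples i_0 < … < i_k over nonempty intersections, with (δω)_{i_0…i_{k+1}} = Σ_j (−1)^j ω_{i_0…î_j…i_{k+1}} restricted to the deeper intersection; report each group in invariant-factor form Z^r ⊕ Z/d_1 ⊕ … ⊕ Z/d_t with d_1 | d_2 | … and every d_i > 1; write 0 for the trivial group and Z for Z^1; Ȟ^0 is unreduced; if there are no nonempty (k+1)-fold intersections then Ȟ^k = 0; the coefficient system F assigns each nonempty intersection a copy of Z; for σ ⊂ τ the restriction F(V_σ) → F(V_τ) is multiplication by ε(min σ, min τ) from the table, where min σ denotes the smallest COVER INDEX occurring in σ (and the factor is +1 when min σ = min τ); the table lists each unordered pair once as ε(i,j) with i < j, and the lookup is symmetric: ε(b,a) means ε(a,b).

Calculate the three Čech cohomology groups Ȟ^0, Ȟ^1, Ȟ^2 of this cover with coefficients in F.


cover nerve:
  V12={x1,x4,x5} V13={x2,x7,x11} V23={x3,x9,x10,x13}
C dims 3,3; δ0: rk 3, SNF 1^2·2
Ȟ^0: (3−3)−0=0 ⇒ 0
Ȟ^1: (3−0)−3=0 plus torsion [2] ⇒ Z/2
Ȟ^2: (0−0)−0=0 ⇒ 0

Ȟ^0(U;F) ≅ 0, Ȟ^1(U;F) ≅ Z/2, Ȟ^2(U;F) ≅ 0


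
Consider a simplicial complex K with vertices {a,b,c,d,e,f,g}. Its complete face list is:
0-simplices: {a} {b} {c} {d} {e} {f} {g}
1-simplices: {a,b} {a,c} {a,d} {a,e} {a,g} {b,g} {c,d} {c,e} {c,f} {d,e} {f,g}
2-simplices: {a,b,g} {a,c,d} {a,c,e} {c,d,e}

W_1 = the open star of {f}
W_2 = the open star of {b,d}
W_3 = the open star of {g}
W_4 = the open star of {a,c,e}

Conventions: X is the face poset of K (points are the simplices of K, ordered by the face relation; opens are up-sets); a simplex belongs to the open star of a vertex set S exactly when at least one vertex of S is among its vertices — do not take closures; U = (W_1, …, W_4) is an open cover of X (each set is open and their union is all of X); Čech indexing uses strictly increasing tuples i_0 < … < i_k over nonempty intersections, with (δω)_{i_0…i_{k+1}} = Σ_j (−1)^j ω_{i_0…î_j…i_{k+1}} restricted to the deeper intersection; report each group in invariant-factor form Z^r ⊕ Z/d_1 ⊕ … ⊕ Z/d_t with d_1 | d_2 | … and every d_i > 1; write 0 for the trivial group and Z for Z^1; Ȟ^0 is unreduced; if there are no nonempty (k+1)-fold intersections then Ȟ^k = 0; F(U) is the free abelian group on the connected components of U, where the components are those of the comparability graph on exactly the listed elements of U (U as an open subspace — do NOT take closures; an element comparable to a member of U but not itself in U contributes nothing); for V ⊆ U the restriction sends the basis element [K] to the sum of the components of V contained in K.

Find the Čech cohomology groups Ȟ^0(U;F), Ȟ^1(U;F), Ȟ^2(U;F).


nerve simplices:
  W1={{f},{c,f},{f,g}} W2={{b},{d},{a,b},{a,d},{b,g},{c,d},{d,e},{a,b,g},{a,c,d},{c,d,e}} W3={{g},{a,g},{b,g},{f,g},{a,b,g}} W4={{a},{c},{e},{a,b},{a,c},{a,d},{a,e},{a,g},{c,d},{c,e},{c,f},{d,e},{a,b,g},{a,c,d},{a,c,e},{c,d,e}}
  W13={{f,g}} W14={{c,f}} W23={{b,g},{a,b,g}} W24={{a,b},{a,d},{c,d},{d,e},{a,b,g},{a,c,d},{c,d,e}} W34={{a,g},{a,b,g}}
  W234={{a,b,g}}
components per intersection:
  W1: {{f},{c,f},{f,g}}
  W2: {{b},{a,b},{b,g},{a,b,g}} {{d},{a,d},{c,d},{d,e},{a,c,d},{c,d,e}}
  W3: {{g},{a,g},{b,g},{f,g},{a,b,g}}
  W4: {{a},{c},{e},{a,b},{a,c},{a,d},{a,e},{a,g},{c,d},{c,e},{c,f},{d,e},{a,b,g},{a,c,d},{a,c,e},{c,d,e}}
  W13: {{f,g}}
  W14: {{c,f}}
  W23: {{b,g},{a,b,g}}
  W24: {{a,b},{a,b,g}} {{a,d},{c,d},{d,e},{a,c,d},{c,d,e}}
  W34: {{a,g},{a,b,g}}
  W234: {{a,b,g}}
C dims 5,6,1; δ0: rk 4, SNF 1^4; δ1: rk 1, SNF 1^1
degree 0: 5−4−0 = 1 → Ȟ^0 ≅ Z
degree 1: 6−1−4 = 1 → Ȟ^1 ≅ Z
degree 2: 1−0−1 = 0 → Ȟ^2 ≅ 0

Ȟ^0(U;F) ≅ Z,  Ȟ^1(U;F) ≅ Z,  Ȟ^2(U;F) ≅ 0


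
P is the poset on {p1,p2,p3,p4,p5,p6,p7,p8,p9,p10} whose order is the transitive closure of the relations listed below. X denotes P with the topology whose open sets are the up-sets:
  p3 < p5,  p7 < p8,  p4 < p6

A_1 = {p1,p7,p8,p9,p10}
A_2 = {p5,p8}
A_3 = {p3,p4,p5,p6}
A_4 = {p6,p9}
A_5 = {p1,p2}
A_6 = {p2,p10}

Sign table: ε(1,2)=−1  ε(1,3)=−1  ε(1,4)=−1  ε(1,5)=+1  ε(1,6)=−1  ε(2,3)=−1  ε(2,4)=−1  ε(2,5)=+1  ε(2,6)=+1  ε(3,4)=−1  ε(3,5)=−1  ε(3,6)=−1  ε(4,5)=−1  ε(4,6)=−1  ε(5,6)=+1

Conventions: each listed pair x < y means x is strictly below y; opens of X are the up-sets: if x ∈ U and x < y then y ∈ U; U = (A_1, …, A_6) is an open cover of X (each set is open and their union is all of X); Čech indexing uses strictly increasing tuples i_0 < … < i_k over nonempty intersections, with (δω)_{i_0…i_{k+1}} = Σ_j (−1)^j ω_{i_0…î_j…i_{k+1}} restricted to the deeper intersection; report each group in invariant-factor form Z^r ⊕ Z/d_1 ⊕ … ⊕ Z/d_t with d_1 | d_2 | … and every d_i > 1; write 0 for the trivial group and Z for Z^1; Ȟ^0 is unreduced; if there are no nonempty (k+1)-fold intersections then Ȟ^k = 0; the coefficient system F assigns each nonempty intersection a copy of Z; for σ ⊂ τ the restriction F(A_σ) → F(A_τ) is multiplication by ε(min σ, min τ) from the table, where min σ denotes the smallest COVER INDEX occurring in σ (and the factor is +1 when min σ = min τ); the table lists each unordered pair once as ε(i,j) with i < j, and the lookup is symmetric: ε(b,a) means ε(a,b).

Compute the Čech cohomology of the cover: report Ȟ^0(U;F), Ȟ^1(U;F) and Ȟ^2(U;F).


nerve simplices:
  A12={p8} A14={p9} A15={p1} A16={p10} A23={p5} A34={p6} A56={p2}
C dims 6,7; δ0: rk 6, SNF 1^5·2
degree 0: 6−6−0 = 0 → Ȟ^0 ≅ 0
degree 1: 7−0−6 = 1 plus torsion [2] → Ȟ^1 ≅ Z ⊕ Z/2
degree 2: 0−0−0 = 0 → Ȟ^2 ≅ 0

Ȟ^0 ≅ 0, Ȟ^1 ≅ Z ⊕ Z/2, Ȟ^2 ≅ 0


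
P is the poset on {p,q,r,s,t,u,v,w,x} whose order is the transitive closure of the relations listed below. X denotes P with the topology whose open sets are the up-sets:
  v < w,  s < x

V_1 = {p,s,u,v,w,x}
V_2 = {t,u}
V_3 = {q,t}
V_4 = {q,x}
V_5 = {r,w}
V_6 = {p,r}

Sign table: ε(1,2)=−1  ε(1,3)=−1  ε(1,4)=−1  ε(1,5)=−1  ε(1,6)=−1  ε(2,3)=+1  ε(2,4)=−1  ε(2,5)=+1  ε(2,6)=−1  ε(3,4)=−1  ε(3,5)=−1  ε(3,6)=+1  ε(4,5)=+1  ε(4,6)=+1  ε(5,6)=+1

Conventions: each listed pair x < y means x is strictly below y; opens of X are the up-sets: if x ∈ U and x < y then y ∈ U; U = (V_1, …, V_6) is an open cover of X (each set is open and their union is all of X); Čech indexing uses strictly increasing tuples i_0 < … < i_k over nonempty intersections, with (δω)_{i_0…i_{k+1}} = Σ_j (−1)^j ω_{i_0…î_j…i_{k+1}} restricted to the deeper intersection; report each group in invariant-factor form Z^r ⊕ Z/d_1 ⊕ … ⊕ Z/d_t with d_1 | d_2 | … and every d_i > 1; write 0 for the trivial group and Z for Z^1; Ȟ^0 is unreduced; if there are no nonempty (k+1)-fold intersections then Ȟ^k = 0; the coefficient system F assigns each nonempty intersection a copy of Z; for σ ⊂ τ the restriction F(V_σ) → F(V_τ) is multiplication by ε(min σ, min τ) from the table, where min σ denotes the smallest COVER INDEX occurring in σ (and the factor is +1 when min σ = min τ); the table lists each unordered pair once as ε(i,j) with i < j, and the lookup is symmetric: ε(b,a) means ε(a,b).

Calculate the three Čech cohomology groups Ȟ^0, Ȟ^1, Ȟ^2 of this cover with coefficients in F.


intersection data:
  V12={u} V14={x} V15={w} V16={p} V23={t} V34={q} V56={r}
C dims 6,7; δ0: rk 6, SNF 1^5·2
Ȟ^0 = (6 − 6) − 0 = 0, so Ȟ^0 ≅ 0
Ȟ^1 = (7 − 0) − 6 = 1 plus torsion [2], so Ȟ^1 ≅ Z ⊕ Z/2
Ȟ^2 = (0 − 0) − 0 = 0, so Ȟ^2 ≅ 0

Ȟ^0 ≅ 0; Ȟ^1 ≅ Z ⊕ Z/2; Ȟ^2 ≅ 0
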